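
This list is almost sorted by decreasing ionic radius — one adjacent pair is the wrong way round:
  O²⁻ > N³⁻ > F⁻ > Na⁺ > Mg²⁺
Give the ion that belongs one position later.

O²⁻

Compare adjacent ions: they are isoelectronic (10 e⁻) and O has more protons than N (8 vs 7), making O²⁻ smaller — yet in this decreasing list O²⁻ sits before N³⁻. Nothing else is reversed, so O²⁻ should move one place to the right.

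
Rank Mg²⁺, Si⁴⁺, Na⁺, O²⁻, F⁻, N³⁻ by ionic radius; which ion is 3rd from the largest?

F⁻

Each ion has 10 electrons. The ranking follows nuclear charge in reverse — greater Z gives a smaller radius. Si⁴⁺ (Z=14), Mg²⁺ (Z=12), Na⁺ (Z=11), F⁻ (Z=9), O²⁻ (Z=8), N³⁻ (Z=7).
So the order is Si⁴⁺ < Mg²⁺ < Na⁺ < F⁻ < O²⁻ < N³⁻; the 3rd-largest ion is F⁻.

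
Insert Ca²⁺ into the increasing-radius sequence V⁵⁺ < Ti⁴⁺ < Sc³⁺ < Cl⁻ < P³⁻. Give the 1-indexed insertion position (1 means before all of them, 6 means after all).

4

All of these have 18 electrons (isoelectronic). With the same electron cloud, the ion with the most protons pulls it in tightest. Nuclear charges: V⁵⁺ (Z=23), Ti⁴⁺ (Z=22), Sc³⁺ (Z=21), Ca²⁺ (Z=20), Cl⁻ (Z=17), P³⁻ (Z=15). Highest Z is smallest.
The complete sequence is V⁵⁺ < Ti⁴⁺ < Sc³⁺ < Ca²⁺ < Cl⁻ < P³⁻. Ca²⁺ sits at position 4.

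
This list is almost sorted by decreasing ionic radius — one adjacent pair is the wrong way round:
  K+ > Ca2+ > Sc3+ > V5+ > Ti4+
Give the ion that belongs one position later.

V5+

Check each adjacent pair. V5+ and Ti4+ are reversed: V5+ and Ti4+ share 18 electrons; the higher nuclear charge on V (Z=23) contracts it more, so V5+ < Ti4+. No other neighbouring pair contradicts the periodic trends, so V5+ is the ion listed too early.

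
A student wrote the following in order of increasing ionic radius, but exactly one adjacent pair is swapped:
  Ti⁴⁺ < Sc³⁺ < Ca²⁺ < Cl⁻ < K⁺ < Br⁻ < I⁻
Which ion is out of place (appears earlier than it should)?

The pair Cl⁻, K⁺ is the wrong way round — K⁺ and Cl⁻ share 18 electrons; the higher nuclear charge on K (Z=19) contracts it more, so K⁺ < Cl⁻. All other adjacent pairs agree with periodic trends, so Cl⁻ is the misplaced ion.

Cl⁻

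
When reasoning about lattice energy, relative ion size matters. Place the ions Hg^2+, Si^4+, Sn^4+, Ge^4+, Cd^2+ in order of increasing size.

Work out protons and electrons: Si^4+ has 10 e⁻ (Z=14), Ge^4+ has 28 e⁻ (Z=32), Sn^4+ has 46 e⁻ (Z=50), Cd^2+ has 46 e⁻ (Z=48), Hg^2+ has 78 e⁻ (Z=80). Si^4+ < Ge^4+ (same group, period 3 vs 4); Ge^4+ < Sn^4+ (same group, 1 shell fewer); Sn^4+ < Cd^2+ (isoelectronic, higher Z=50 is smaller); Cd^2+ < Hg^2+ (same group, 1 shell fewer).

Si^4+ < Ge^4+ < Sn^4+ < Cd^2+ < Hg^2+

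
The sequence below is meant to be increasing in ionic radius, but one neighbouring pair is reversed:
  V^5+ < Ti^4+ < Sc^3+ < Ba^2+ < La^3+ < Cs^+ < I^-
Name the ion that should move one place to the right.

Ba^2+

The pair Ba^2+, La^3+ is the wrong way round — La^3+ and Ba^2+ share 54 electrons; the higher nuclear charge on La (Z=57) contracts it more, so La^3+ < Ba^2+. All other adjacent pairs agree with periodic trends, so Ba^2+ is the misplaced ion.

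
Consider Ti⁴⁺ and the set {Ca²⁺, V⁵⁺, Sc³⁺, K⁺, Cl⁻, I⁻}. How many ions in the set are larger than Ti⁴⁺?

5

Tabulating Z and e⁻: V⁵⁺ (Z=23, 18 e⁻), Ti⁴⁺ (Z=22, 18 e⁻), Sc³⁺ (Z=21, 18 e⁻), Ca²⁺ (Z=20, 18 e⁻), K⁺ (Z=19, 18 e⁻), Cl⁻ (Z=17, 18 e⁻), I⁻ (Z=53, 54 e⁻). V⁵⁺ < Ti⁴⁺ (isoelectronic, higher Z=23 is smaller); Ti⁴⁺ < Sc³⁺ (isoelectronic, higher Z=22 is smaller); Sc³⁺ < Ca²⁺ (isoelectronic, higher Z=21 is smaller); Ca²⁺ < K⁺ (both 18 e⁻, Z=20>19); K⁺ < Cl⁻ (both 18 e⁻, Z=19>17); Cl⁻ < I⁻ (same group, period 3 vs 5).
Relative to Ti⁴⁺, the ions that are larger are Sc³⁺, Ca²⁺, K⁺, Cl⁻, I⁻. Count: 5.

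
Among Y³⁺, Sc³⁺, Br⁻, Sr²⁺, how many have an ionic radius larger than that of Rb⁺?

Work out protons and electrons: Sc³⁺ has 18 e⁻ (Z=21), Y³⁺ has 36 e⁻ (Z=39), Sr²⁺ has 36 e⁻ (Z=38), Rb⁺ has 36 e⁻ (Z=37), Br⁻ has 36 e⁻ (Z=35). Sc³⁺ < Y³⁺ (same group, period 4 vs 5); Y³⁺ < Sr²⁺ (isoelectronic, higher Z=39 is smaller); Sr²⁺ < Rb⁺ (isoelectronic, higher Z=38 is smaller); Rb⁺ < Br⁻ (both 36 e⁻, Z=37>35).
Ordering all of them (including Rb⁺) by radius gives Sc³⁺ < Y³⁺ < Sr²⁺ < Rb⁺ < Br⁻. That's 1.

1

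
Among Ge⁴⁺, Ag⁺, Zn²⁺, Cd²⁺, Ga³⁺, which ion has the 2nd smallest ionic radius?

Ge⁴⁺: 28 e⁻, Z=32, Ga³⁺: 28 e⁻, Z=31, Zn²⁺: 28 e⁻, Z=30, Cd²⁺: 46 e⁻, Z=48, Ag⁺: 46 e⁻, Z=47. Ge⁴⁺ < Ga³⁺ (isoelectronic, higher Z=32 is smaller); Ga³⁺ < Zn²⁺ (both 28 e⁻, Z=31>30); Zn²⁺ < Cd²⁺ (same group, 1 shell fewer); Cd²⁺ < Ag⁺ (both 46 e⁻, Z=48>47).
That gives Ge⁴⁺ < Ga³⁺ < Zn²⁺ < Cd²⁺ < Ag⁺. From the smallest end, number 2 is Ga³⁺.

Ga³⁺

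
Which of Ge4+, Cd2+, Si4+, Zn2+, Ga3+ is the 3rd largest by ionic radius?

Ga3+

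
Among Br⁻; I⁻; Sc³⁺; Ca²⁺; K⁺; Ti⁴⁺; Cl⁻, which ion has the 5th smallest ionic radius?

Cl⁻

Work out protons and electrons: Ti⁴⁺ has 18 e⁻ (Z=22), Sc³⁺ has 18 e⁻ (Z=21), Ca²⁺ has 18 e⁻ (Z=20), K⁺ has 18 e⁻ (Z=19), Cl⁻ has 18 e⁻ (Z=17), Br⁻ has 36 e⁻ (Z=35), I⁻ has 54 e⁻ (Z=53). Ti⁴⁺ < Sc³⁺ (isoelectronic, higher Z=22 is smaller); Sc³⁺ < Ca²⁺ (both 18 e⁻, Z=21>20); Ca²⁺ < K⁺ (isoelectronic, higher Z=20 is smaller); K⁺ < Cl⁻ (both 18 e⁻, Z=19>17); Cl⁻ < Br⁻ (same group, period 3 vs 4); Br⁻ < I⁻ (same group, period 4 vs 5).
Ordering: Ti⁴⁺ < Sc³⁺ < Ca²⁺ < K⁺ < Cl⁻ < Br⁻ < I⁻. The 5th smallest is Cl⁻.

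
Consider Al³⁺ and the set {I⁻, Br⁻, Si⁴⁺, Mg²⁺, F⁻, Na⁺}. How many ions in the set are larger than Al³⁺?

5

Electron counts and nuclear charges: Si⁴⁺: 10 e⁻, Z=14, Al³⁺: 10 e⁻, Z=13, Mg²⁺: 10 e⁻, Z=12, Na⁺: 10 e⁻, Z=11, F⁻: 10 e⁻, Z=9, Br⁻: 36 e⁻, Z=35, I⁻: 54 e⁻, Z=53. Si⁴⁺ < Al³⁺ (isoelectronic, higher Z=14 is smaller); Al³⁺ < Mg²⁺ (isoelectronic, higher Z=13 is smaller); Mg²⁺ < Na⁺ (isoelectronic, higher Z=12 is smaller); Na⁺ < F⁻ (isoelectronic, higher Z=11 is smaller); F⁻ < Br⁻ (same group, 2 shells fewer); Br⁻ < I⁻ (same group, period 4 vs 5).
Relative to Al³⁺, the ions that are larger are Mg²⁺, Na⁺, F⁻, Br⁻, I⁻. That's 5.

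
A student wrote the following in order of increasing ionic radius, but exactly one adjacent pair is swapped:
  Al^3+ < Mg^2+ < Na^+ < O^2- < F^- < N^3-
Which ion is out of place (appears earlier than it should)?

O^2-

Scanning neighbour by neighbour, only O^2-/F^- violates a trend: they are isoelectronic (10 e⁻) and F has more protons than O (9 vs 8), making F^- smaller. That makes O^2- the one sitting a position early relative to where it belongs.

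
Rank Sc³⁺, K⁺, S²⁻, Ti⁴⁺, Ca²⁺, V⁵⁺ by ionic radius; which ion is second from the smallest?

All of these have 18 electrons (isoelectronic). With the same electron cloud, the ion with the most protons pulls it in tightest. Nuclear charges: V⁵⁺ (Z=23), Ti⁴⁺ (Z=22), Sc³⁺ (Z=21), Ca²⁺ (Z=20), K⁺ (Z=19), S²⁻ (Z=16). Highest Z is smallest.
That gives V⁵⁺ < Ti⁴⁺ < Sc³⁺ < Ca²⁺ < K⁺ < S²⁻. From the smallest end, number 2 is Ti⁴⁺.

Ti⁴⁺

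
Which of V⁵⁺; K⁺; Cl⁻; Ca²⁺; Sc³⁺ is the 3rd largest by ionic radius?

Ca²⁺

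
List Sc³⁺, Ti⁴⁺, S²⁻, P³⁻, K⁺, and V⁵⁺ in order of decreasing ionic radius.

P³⁻ > S²⁻ > K⁺ > Sc³⁺ > Ti⁴⁺ > V⁵⁺

Each ion has 18 electrons. The ranking follows nuclear charge in reverse — greater Z gives a smaller radius. V⁵⁺ (Z=23), Ti⁴⁺ (Z=22), Sc³⁺ (Z=21), K⁺ (Z=19), S²⁻ (Z=16), P³⁻ (Z=15).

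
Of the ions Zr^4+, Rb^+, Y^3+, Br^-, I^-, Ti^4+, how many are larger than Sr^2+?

3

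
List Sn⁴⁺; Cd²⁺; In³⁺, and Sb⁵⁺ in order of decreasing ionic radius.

These species are isoelectronic with 46 electrons. The only difference is the number of protons: Sb⁵⁺ (Z=51), Sn⁴⁺ (Z=50), In³⁺ (Z=49), Cd²⁺ (Z=48). The strongest nuclear pull (Sb⁵⁺) gives the smallest ion.

Cd²⁺ > In³⁺ > Sn⁴⁺ > Sb⁵⁺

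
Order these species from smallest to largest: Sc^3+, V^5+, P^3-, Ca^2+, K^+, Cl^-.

All of these have 18 electrons (isoelectronic). With the same electron cloud, the ion with the most protons pulls it in tightest. Nuclear charges: V^5+ (Z=23), Sc^3+ (Z=21), Ca^2+ (Z=20), K^+ (Z=19), Cl^- (Z=17), P^3- (Z=15). Highest Z is smallest.

V^5+ < Sc^3+ < Ca^2+ < K^+ < Cl^- < P^3-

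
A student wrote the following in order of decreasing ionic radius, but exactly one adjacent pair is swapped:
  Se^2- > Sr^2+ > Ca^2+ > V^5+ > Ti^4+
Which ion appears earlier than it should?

V^5+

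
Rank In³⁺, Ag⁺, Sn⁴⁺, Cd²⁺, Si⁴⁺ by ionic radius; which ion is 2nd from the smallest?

Sn⁴⁺

Si⁴⁺ (Z=14, 10 e⁻), Sn⁴⁺ (Z=50, 46 e⁻), In³⁺ (Z=49, 46 e⁻), Cd²⁺ (Z=48, 46 e⁻), Ag⁺ (Z=47, 46 e⁻). Si⁴⁺ < Sn⁴⁺ (same group, 2 shells fewer); Sn⁴⁺ < In³⁺ (isoelectronic, higher Z=50 is smaller); In³⁺ < Cd²⁺ (isoelectronic, higher Z=49 is smaller); Cd²⁺ < Ag⁺ (both 46 e⁻, Z=48>47).
Full ascending order: Si⁴⁺ < Sn⁴⁺ < In³⁺ < Cd²⁺ < Ag⁺. Counting from the smallest, position 2 is Sn⁴⁺.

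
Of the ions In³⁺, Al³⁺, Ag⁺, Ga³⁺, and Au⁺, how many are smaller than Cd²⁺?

Tabulating Z and e⁻: Al³⁺ has 10 e⁻ (Z=13), Ga³⁺ has 28 e⁻ (Z=31), In³⁺ has 46 e⁻ (Z=49), Cd²⁺ has 46 e⁻ (Z=48), Ag⁺ has 46 e⁻ (Z=47), Au⁺ has 78 e⁻ (Z=79). Al³⁺ < Ga³⁺ (same group, period 3 vs 4); Ga³⁺ < In³⁺ (same group, period 4 vs 5); In³⁺ < Cd²⁺ (isoelectronic, higher Z=49 is smaller); Cd²⁺ < Ag⁺ (isoelectronic, higher Z=48 is smaller); Ag⁺ < Au⁺ (same group, period 5 vs 6).
Overall: Al³⁺ < Ga³⁺ < In³⁺ < Cd²⁺ < Ag⁺ < Au⁺. Cd²⁺ has 3 below it and 2 above. Count: 3.

3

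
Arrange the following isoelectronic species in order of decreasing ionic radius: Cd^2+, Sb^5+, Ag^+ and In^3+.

Ag^+ > Cd^2+ > In^3+ > Sb^5+

Isoelectronic series (46 e⁻ each). Size is set by nuclear charge: more protons means a smaller ion. Sb^5+ (Z=51), In^3+ (Z=49), Cd^2+ (Z=48), Ag^+ (Z=47).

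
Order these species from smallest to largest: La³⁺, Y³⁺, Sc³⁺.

These ions sit in one column with identical charge. Each step down the periodic table adds a principal shell, increasing the radius.

Sc³⁺ < Y³⁺ < La³⁺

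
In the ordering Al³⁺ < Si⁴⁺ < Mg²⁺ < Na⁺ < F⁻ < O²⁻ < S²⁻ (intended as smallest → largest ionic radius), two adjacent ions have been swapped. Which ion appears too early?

Al³⁺

Scanning neighbour by neighbour, only Al³⁺/Si⁴⁺ violates a trend: they are isoelectronic (10 e⁻) and Si has more protons than Al (14 vs 13), making Si⁴⁺ smaller. That makes Al³⁺ the one sitting a position early relative to where it belongs.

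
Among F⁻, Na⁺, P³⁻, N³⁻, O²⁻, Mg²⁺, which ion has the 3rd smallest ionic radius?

F⁻

First list Z and electron count for each: Mg²⁺ (Z=12, 10 e⁻), Na⁺ (Z=11, 10 e⁻), F⁻ (Z=9, 10 e⁻), O²⁻ (Z=8, 10 e⁻), N³⁻ (Z=7, 10 e⁻), P³⁻ (Z=15, 18 e⁻). Mg²⁺ < Na⁺ (both 10 e⁻, Z=12>11); Na⁺ < F⁻ (both 10 e⁻, Z=11>9); F⁻ < O²⁻ (isoelectronic, higher Z=9 is smaller); O²⁻ < N³⁻ (both 10 e⁻, Z=8>7); N³⁻ < P³⁻ (same group, period 2 vs 3).
Ordering: Mg²⁺ < Na⁺ < F⁻ < O²⁻ < N³⁻ < P³⁻. The 3rd smallest is F⁻.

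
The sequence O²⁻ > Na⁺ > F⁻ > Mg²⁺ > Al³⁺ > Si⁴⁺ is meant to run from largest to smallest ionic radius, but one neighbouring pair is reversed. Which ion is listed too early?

Na⁺

Compare adjacent ions: Na⁺ and F⁻ share 10 electrons; the higher nuclear charge on Na (Z=11) contracts it more, so Na⁺ < F⁻ — yet in this decreasing list Na⁺ sits before F⁻. Nothing else is reversed, so Na⁺ should move one place to the right.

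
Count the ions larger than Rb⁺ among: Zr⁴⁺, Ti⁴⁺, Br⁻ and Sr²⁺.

Work out protons and electrons: Ti⁴⁺: 18 e⁻, Z=22, Zr⁴⁺: 36 e⁻, Z=40, Sr²⁺: 36 e⁻, Z=38, Rb⁺: 36 e⁻, Z=37, Br⁻: 36 e⁻, Z=35. Ti⁴⁺ < Zr⁴⁺ (same group, period 4 vs 5); Zr⁴⁺ < Sr²⁺ (isoelectronic, higher Z=40 is smaller); Sr²⁺ < Rb⁺ (isoelectronic, higher Z=38 is smaller); Rb⁺ < Br⁻ (both 36 e⁻, Z=37>35).
Overall: Ti⁴⁺ < Zr⁴⁺ < Sr²⁺ < Rb⁺ < Br⁻. Rb⁺ has 3 below it and 1 above. So 1 is larger.

1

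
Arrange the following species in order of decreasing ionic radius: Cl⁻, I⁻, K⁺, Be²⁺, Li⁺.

I⁻ > Cl⁻ > K⁺ > Li⁺ > Be²⁺

First list Z and electron count for each: Be²⁺: 2 e⁻, Z=4, Li⁺: 2 e⁻, Z=3, K⁺: 18 e⁻, Z=19, Cl⁻: 18 e⁻, Z=17, I⁻: 54 e⁻, Z=53. Be²⁺ < Li⁺ (isoelectronic, higher Z=4 is smaller); Li⁺ < K⁺ (same group, 2 shells fewer); K⁺ < Cl⁻ (both 18 e⁻, Z=19>17); Cl⁻ < I⁻ (same group, period 3 vs 5).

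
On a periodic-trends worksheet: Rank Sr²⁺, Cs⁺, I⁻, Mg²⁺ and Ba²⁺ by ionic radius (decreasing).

Electron counts and nuclear charges: Mg²⁺ has 10 e⁻ (Z=12), Sr²⁺ has 36 e⁻ (Z=38), Ba²⁺ has 54 e⁻ (Z=56), Cs⁺ has 54 e⁻ (Z=55), I⁻ has 54 e⁻ (Z=53). Mg²⁺ < Sr²⁺ (same group, 2 shells fewer); Sr²⁺ < Ba²⁺ (same group, period 5 vs 6); Ba²⁺ < Cs⁺ (both 54 e⁻, Z=56>55); Cs⁺ < I⁻ (both 54 e⁻, Z=55>53).

I⁻ > Cs⁺ > Ba²⁺ > Sr²⁺ > Mg²⁺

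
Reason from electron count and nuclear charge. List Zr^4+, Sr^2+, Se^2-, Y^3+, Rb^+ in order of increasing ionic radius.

Isoelectronic series (36 e⁻ each). Size is set by nuclear charge: more protons means a smaller ion. Zr^4+ (Z=40), Y^3+ (Z=39), Sr^2+ (Z=38), Rb^+ (Z=37), Se^2- (Z=34).

Zr^4+ < Y^3+ < Sr^2+ < Rb^+ < Se^2-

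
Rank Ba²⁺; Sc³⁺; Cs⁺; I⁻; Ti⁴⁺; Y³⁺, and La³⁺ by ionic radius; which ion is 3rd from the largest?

Tabulating Z and e⁻: Ti⁴⁺ (Z=22, 18 e⁻), Sc³⁺ (Z=21, 18 e⁻), Y³⁺ (Z=39, 36 e⁻), La³⁺ (Z=57, 54 e⁻), Ba²⁺ (Z=56, 54 e⁻), Cs⁺ (Z=55, 54 e⁻), I⁻ (Z=53, 54 e⁻). Ti⁴⁺ < Sc³⁺ (both 18 e⁻, Z=22>21); Sc³⁺ < Y³⁺ (same group, period 4 vs 5); Y³⁺ < La³⁺ (same group, 1 shell fewer); La³⁺ < Ba²⁺ (both 54 e⁻, Z=57>56); Ba²⁺ < Cs⁺ (both 54 e⁻, Z=56>55); Cs⁺ < I⁻ (isoelectronic, higher Z=55 is smaller).
Ordering: Ti⁴⁺ < Sc³⁺ < Y³⁺ < La³⁺ < Ba²⁺ < Cs⁺ < I⁻. The 3rd largest is Ba²⁺.

Ba²⁺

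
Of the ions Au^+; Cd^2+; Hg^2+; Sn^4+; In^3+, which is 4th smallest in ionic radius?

Hg^2+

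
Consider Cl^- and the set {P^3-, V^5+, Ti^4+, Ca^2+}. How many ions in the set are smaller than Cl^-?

3

These species are isoelectronic with 18 electrons. The only difference is the number of protons: V^5+ (Z=23), Ti^4+ (Z=22), Ca^2+ (Z=20), Cl^- (Z=17), P^3- (Z=15). The strongest nuclear pull (V^5+) gives the smallest ion.
Relative to Cl^-, the ions that are smaller are V^5+, Ti^4+, Ca^2+. So 3 are smaller.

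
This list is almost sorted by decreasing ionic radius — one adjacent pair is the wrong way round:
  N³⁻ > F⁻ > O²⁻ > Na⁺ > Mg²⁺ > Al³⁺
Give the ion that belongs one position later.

F⁻

Check each adjacent pair. F⁻ and O²⁻ are reversed: both have 10 electrons but Z(F)=9 > Z(O)=8, so F⁻ should be the smaller of the two. No other neighbouring pair contradicts the periodic trends, so F⁻ is the ion listed too early.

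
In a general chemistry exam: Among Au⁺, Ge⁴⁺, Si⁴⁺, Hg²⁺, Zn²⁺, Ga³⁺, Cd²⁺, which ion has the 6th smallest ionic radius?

Electron counts and nuclear charges: Si⁴⁺ (Z=14, 10 e⁻), Ge⁴⁺ (Z=32, 28 e⁻), Ga³⁺ (Z=31, 28 e⁻), Zn²⁺ (Z=30, 28 e⁻), Cd²⁺ (Z=48, 46 e⁻), Hg²⁺ (Z=80, 78 e⁻), Au⁺ (Z=79, 78 e⁻). Si⁴⁺ < Ge⁴⁺ (same group, 1 shell fewer); Ge⁴⁺ < Ga³⁺ (isoelectronic, higher Z=32 is smaller); Ga³⁺ < Zn²⁺ (isoelectronic, higher Z=31 is smaller); Zn²⁺ < Cd²⁺ (same group, period 4 vs 5); Cd²⁺ < Hg²⁺ (same group, period 5 vs 6); Hg²⁺ < Au⁺ (both 78 e⁻, Z=80>79).
That gives Si⁴⁺ < Ge⁴⁺ < Ga³⁺ < Zn²⁺ < Cd²⁺ < Hg²⁺ < Au⁺. From the smallest end, number 6 is Hg²⁺.

Hg²⁺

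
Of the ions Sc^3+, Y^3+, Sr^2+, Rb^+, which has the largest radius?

First list Z and electron count for each: Sc^3+ has 18 e⁻ (Z=21), Y^3+ has 36 e⁻ (Z=39), Sr^2+ has 36 e⁻ (Z=38), Rb^+ has 36 e⁻ (Z=37). Sc^3+ < Y^3+ (same group, 1 shell fewer); Y^3+ < Sr^2+ (both 36 e⁻, Z=39>38); Sr^2+ < Rb^+ (both 36 e⁻, Z=38>37).

Rb^+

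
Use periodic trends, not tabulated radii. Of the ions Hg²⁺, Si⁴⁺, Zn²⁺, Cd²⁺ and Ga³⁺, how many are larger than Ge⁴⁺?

Work out protons and electrons: Si⁴⁺ (Z=14, 10 e⁻), Ge⁴⁺ (Z=32, 28 e⁻), Ga³⁺ (Z=31, 28 e⁻), Zn²⁺ (Z=30, 28 e⁻), Cd²⁺ (Z=48, 46 e⁻), Hg²⁺ (Z=80, 78 e⁻). Si⁴⁺ < Ge⁴⁺ (same group, 1 shell fewer); Ge⁴⁺ < Ga³⁺ (isoelectronic, higher Z=32 is smaller); Ga³⁺ < Zn²⁺ (isoelectronic, higher Z=31 is smaller); Zn²⁺ < Cd²⁺ (same group, period 4 vs 5); Cd²⁺ < Hg²⁺ (same group, period 5 vs 6).
Placing each against Ge⁴⁺: smaller — Si⁴⁺; larger — Ga³⁺, Zn²⁺, Cd²⁺, Hg²⁺. So 4 are larger.

4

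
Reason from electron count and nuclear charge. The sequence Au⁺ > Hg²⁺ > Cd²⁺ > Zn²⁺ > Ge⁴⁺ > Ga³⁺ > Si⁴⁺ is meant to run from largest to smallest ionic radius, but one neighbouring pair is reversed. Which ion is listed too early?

Ge⁴⁺

Compare adjacent ions: both have 28 electrons but Z(Ge)=32 > Z(Ga)=31, so Ge⁴⁺ should be the smaller of the two — yet in this decreasing list Ge⁴⁺ sits before Ga³⁺. Nothing else is reversed, so Ge⁴⁺ should move one place to the right.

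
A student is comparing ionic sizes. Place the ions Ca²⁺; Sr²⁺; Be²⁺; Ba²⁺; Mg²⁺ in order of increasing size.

All are in the same group with charge +2. Radius grows down the group as n (the outermost shell) increases.

Be²⁺ < Mg²⁺ < Ca²⁺ < Sr²⁺ < Ba²⁺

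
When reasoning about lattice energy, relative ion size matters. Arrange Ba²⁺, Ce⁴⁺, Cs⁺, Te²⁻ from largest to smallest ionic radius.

Te²⁻ > Cs⁺ > Ba²⁺ > Ce⁴⁺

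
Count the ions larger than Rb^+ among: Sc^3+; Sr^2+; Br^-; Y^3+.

Work out protons and electrons: Sc^3+ (Z=21, 18 e⁻), Y^3+ (Z=39, 36 e⁻), Sr^2+ (Z=38, 36 e⁻), Rb^+ (Z=37, 36 e⁻), Br^- (Z=35, 36 e⁻). Sc^3+ < Y^3+ (same group, 1 shell fewer); Y^3+ < Sr^2+ (both 36 e⁻, Z=39>38); Sr^2+ < Rb^+ (isoelectronic, higher Z=38 is smaller); Rb^+ < Br^- (isoelectronic, higher Z=37 is smaller).
Overall: Sc^3+ < Y^3+ < Sr^2+ < Rb^+ < Br^-. Rb^+ has 3 below it and 1 above. That's 1.

1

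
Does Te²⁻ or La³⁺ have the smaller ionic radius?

All of these have 54 electrons (isoelectronic). With the same electron cloud, the ion with the most protons pulls it in tightest. Nuclear charges: La³⁺ (Z=57), Te²⁻ (Z=52). Highest Z is smallest.

La³⁺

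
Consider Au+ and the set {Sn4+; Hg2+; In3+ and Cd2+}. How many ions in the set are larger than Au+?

Work out protons and electrons: Sn4+ (Z=50, 46 e⁻), In3+ (Z=49, 46 e⁻), Cd2+ (Z=48, 46 e⁻), Hg2+ (Z=80, 78 e⁻), Au+ (Z=79, 78 e⁻). Sn4+ < In3+ (both 46 e⁻, Z=50>49); In3+ < Cd2+ (isoelectronic, higher Z=49 is smaller); Cd2+ < Hg2+ (same group, period 5 vs 6); Hg2+ < Au+ (both 78 e⁻, Z=80>79).
Overall: Sn4+ < In3+ < Cd2+ < Hg2+ < Au+. Au+ has 4 below it and 0 above. So 0 are larger.

0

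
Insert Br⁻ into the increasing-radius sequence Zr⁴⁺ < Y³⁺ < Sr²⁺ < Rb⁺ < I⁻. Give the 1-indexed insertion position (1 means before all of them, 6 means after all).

First list Z and electron count for each: Zr⁴⁺ (Z=40, 36 e⁻), Y³⁺ (Z=39, 36 e⁻), Sr²⁺ (Z=38, 36 e⁻), Rb⁺ (Z=37, 36 e⁻), Br⁻ (Z=35, 36 e⁻), I⁻ (Z=53, 54 e⁻). Zr⁴⁺ < Y³⁺ (isoelectronic, higher Z=40 is smaller); Y³⁺ < Sr²⁺ (isoelectronic, higher Z=39 is smaller); Sr²⁺ < Rb⁺ (isoelectronic, higher Z=38 is smaller); Rb⁺ < Br⁻ (both 36 e⁻, Z=37>35); Br⁻ < I⁻ (same group, 1 shell fewer).
Putting Br⁻ in gives Zr⁴⁺ < Y³⁺ < Sr²⁺ < Rb⁺ < Br⁻ < I⁻; it lands at slot 5.

5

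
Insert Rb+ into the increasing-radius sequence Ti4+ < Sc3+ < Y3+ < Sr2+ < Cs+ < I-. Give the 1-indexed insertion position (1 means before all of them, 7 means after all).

5

Electron counts and nuclear charges: Ti4+ has 18 e⁻ (Z=22), Sc3+ has 18 e⁻ (Z=21), Y3+ has 36 e⁻ (Z=39), Sr2+ has 36 e⁻ (Z=38), Rb+ has 36 e⁻ (Z=37), Cs+ has 54 e⁻ (Z=55), I- has 54 e⁻ (Z=53). Ti4+ < Sc3+ (isoelectronic, higher Z=22 is smaller); Sc3+ < Y3+ (same group, 1 shell fewer); Y3+ < Sr2+ (isoelectronic, higher Z=39 is smaller); Sr2+ < Rb+ (both 36 e⁻, Z=38>37); Rb+ < Cs+ (same group, 1 shell fewer); Cs+ < I- (isoelectronic, higher Z=55 is smaller).
The complete sequence is Ti4+ < Sc3+ < Y3+ < Sr2+ < Rb+ < Cs+ < I-. Rb+ sits at position 5.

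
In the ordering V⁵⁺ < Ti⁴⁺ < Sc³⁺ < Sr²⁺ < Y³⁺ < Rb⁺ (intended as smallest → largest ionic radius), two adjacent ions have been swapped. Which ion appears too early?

Sr²⁺

The pair Sr²⁺, Y³⁺ is the wrong way round — they are isoelectronic (36 e⁻) and Y has more protons than Sr (39 vs 38), making Y³⁺ smaller. All other adjacent pairs agree with periodic trends, so Sr²⁺ is the misplaced ion.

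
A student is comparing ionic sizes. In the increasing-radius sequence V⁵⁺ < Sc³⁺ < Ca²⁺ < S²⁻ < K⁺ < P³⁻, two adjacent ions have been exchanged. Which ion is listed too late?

K⁺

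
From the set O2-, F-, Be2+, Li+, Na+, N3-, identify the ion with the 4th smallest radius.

Work out protons and electrons: Be2+ has 2 e⁻ (Z=4), Li+ has 2 e⁻ (Z=3), Na+ has 10 e⁻ (Z=11), F- has 10 e⁻ (Z=9), O2- has 10 e⁻ (Z=8), N3- has 10 e⁻ (Z=7). Be2+ < Li+ (isoelectronic, higher Z=4 is smaller); Li+ < Na+ (same group, period 2 vs 3); Na+ < F- (both 10 e⁻, Z=11>9); F- < O2- (both 10 e⁻, Z=9>8); O2- < N3- (isoelectronic, higher Z=8 is smaller).
Ordering: Be2+ < Li+ < Na+ < F- < O2- < N3-. The 4th smallest is F-.

F-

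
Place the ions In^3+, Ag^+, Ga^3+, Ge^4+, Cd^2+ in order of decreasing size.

Tabulating Z and e⁻: Ge^4+ has 28 e⁻ (Z=32), Ga^3+ has 28 e⁻ (Z=31), In^3+ has 46 e⁻ (Z=49), Cd^2+ has 46 e⁻ (Z=48), Ag^+ has 46 e⁻ (Z=47). Ge^4+ < Ga^3+ (isoelectronic, higher Z=32 is smaller); Ga^3+ < In^3+ (same group, period 4 vs 5); In^3+ < Cd^2+ (isoelectronic, higher Z=49 is smaller); Cd^2+ < Ag^+ (isoelectronic, higher Z=48 is smaller).

Ag^+ > Cd^2+ > In^3+ > Ga^3+ > Ge^4+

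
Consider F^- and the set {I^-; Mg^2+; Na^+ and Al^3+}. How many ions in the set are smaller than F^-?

3

Al^3+: 10 e⁻, Z=13, Mg^2+: 10 e⁻, Z=12, Na^+: 10 e⁻, Z=11, F^-: 10 e⁻, Z=9, I^-: 54 e⁻, Z=53. Al^3+ < Mg^2+ (isoelectronic, higher Z=13 is smaller); Mg^2+ < Na^+ (both 10 e⁻, Z=12>11); Na^+ < F^- (both 10 e⁻, Z=11>9); F^- < I^- (same group, 3 shells fewer).
Overall: Al^3+ < Mg^2+ < Na^+ < F^- < I^-. F^- has 3 below it and 1 above. Count: 3.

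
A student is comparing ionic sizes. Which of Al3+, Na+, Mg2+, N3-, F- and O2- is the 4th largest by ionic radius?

These species are isoelectronic with 10 electrons. The only difference is the number of protons: Al3+ (Z=13), Mg2+ (Z=12), Na+ (Z=11), F- (Z=9), O2- (Z=8), N3- (Z=7). The strongest nuclear pull (Al3+) gives the smallest ion.
Full ascending order: Al3+ < Mg2+ < Na+ < F- < O2- < N3-. Counting from the largest, position 4 is Na+.

Na+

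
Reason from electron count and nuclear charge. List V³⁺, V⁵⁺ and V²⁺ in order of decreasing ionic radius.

These are all V ions. Removing more electrons (higher positive charge) pulls the remaining electrons in closer, so V⁵⁺ is smallest and V²⁺ is largest.

V²⁺ > V³⁺ > V⁵⁺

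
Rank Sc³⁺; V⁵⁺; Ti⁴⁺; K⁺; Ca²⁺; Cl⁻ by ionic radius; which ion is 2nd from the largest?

K⁺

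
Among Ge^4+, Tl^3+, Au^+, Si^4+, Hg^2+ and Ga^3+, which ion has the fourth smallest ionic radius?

Work out protons and electrons: Si^4+: 10 e⁻, Z=14, Ge^4+: 28 e⁻, Z=32, Ga^3+: 28 e⁻, Z=31, Tl^3+: 78 e⁻, Z=81, Hg^2+: 78 e⁻, Z=80, Au^+: 78 e⁻, Z=79. Si^4+ < Ge^4+ (same group, 1 shell fewer); Ge^4+ < Ga^3+ (both 28 e⁻, Z=32>31); Ga^3+ < Tl^3+ (same group, period 4 vs 6); Tl^3+ < Hg^2+ (isoelectronic, higher Z=81 is smaller); Hg^2+ < Au^+ (both 78 e⁻, Z=80>79).
Ordering: Si^4+ < Ge^4+ < Ga^3+ < Tl^3+ < Hg^2+ < Au^+. The fourth smallest is Tl^3+.

Tl^3+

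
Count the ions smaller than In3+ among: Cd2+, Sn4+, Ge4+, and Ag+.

First list Z and electron count for each: Ge4+: 28 e⁻, Z=32, Sn4+: 46 e⁻, Z=50, In3+: 46 e⁻, Z=49, Cd2+: 46 e⁻, Z=48, Ag+: 46 e⁻, Z=47. Ge4+ < Sn4+ (same group, period 4 vs 5); Sn4+ < In3+ (isoelectronic, higher Z=50 is smaller); In3+ < Cd2+ (both 46 e⁻, Z=49>48); Cd2+ < Ag+ (isoelectronic, higher Z=48 is smaller).
Ordering all of them (including In3+) by radius gives Ge4+ < Sn4+ < In3+ < Cd2+ < Ag+. Count: 2.

2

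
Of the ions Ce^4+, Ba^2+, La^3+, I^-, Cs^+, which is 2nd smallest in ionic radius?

La^3+

All of these have 54 electrons (isoelectronic). With the same electron cloud, the ion with the most protons pulls it in tightest. Nuclear charges: Ce^4+ (Z=58), La^3+ (Z=57), Ba^2+ (Z=56), Cs^+ (Z=55), I^- (Z=53). Highest Z is smallest.
Ordering: Ce^4+ < La^3+ < Ba^2+ < Cs^+ < I^-. The 2nd smallest is La^3+.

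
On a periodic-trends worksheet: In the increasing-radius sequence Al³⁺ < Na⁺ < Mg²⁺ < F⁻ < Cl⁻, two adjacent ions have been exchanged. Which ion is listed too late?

The pair Na⁺, Mg²⁺ is the wrong way round — both have 10 electrons but Z(Mg)=12 > Z(Na)=11, so Mg²⁺ should be the smaller of the two. All other adjacent pairs agree with periodic trends, so Mg²⁺ is the misplaced ion.

Mg²⁺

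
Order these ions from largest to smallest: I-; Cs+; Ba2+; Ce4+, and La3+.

I- > Cs+ > Ba2+ > La3+ > Ce4+

Each ion has 54 electrons. The ranking follows nuclear charge in reverse — greater Z gives a smaller radius. Ce4+ (Z=58), La3+ (Z=57), Ba2+ (Z=56), Cs+ (Z=55), I- (Z=53).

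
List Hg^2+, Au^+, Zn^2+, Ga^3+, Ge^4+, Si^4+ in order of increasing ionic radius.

First list Z and electron count for each: Si^4+ (Z=14, 10 e⁻), Ge^4+ (Z=32, 28 e⁻), Ga^3+ (Z=31, 28 e⁻), Zn^2+ (Z=30, 28 e⁻), Hg^2+ (Z=80, 78 e⁻), Au^+ (Z=79, 78 e⁻). Si^4+ < Ge^4+ (same group, period 3 vs 4); Ge^4+ < Ga^3+ (both 28 e⁻, Z=32>31); Ga^3+ < Zn^2+ (both 28 e⁻, Z=31>30); Zn^2+ < Hg^2+ (same group, period 4 vs 6); Hg^2+ < Au^+ (isoelectronic, higher Z=80 is smaller).

Si^4+ < Ge^4+ < Ga^3+ < Zn^2+ < Hg^2+ < Au^+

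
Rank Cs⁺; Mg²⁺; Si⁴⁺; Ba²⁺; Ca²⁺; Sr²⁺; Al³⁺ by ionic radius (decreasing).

First list Z and electron count for each: Si⁴⁺ (Z=14, 10 e⁻), Al³⁺ (Z=13, 10 e⁻), Mg²⁺ (Z=12, 10 e⁻), Ca²⁺ (Z=20, 18 e⁻), Sr²⁺ (Z=38, 36 e⁻), Ba²⁺ (Z=56, 54 e⁻), Cs⁺ (Z=55, 54 e⁻). Si⁴⁺ < Al³⁺ (isoelectronic, higher Z=14 is smaller); Al³⁺ < Mg²⁺ (both 10 e⁻, Z=13>12); Mg²⁺ < Ca²⁺ (same group, period 3 vs 4); Ca²⁺ < Sr²⁺ (same group, period 4 vs 5); Sr²⁺ < Ba²⁺ (same group, 1 shell fewer); Ba²⁺ < Cs⁺ (isoelectronic, higher Z=56 is smaller).

Cs⁺ > Ba²⁺ > Sr²⁺ > Ca²⁺ > Mg²⁺ > Al³⁺ > Si⁴⁺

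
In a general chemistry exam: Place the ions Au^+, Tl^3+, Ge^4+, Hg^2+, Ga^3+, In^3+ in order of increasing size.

Work out protons and electrons: Ge^4+ has 28 e⁻ (Z=32), Ga^3+ has 28 e⁻ (Z=31), In^3+ has 46 e⁻ (Z=49), Tl^3+ has 78 e⁻ (Z=81), Hg^2+ has 78 e⁻ (Z=80), Au^+ has 78 e⁻ (Z=79). Ge^4+ < Ga^3+ (isoelectronic, higher Z=32 is smaller); Ga^3+ < In^3+ (same group, 1 shell fewer); In^3+ < Tl^3+ (same group, 1 shell fewer); Tl^3+ < Hg^2+ (isoelectronic, higher Z=81 is smaller); Hg^2+ < Au^+ (isoelectronic, higher Z=80 is smaller).

Ge^4+ < Ga^3+ < In^3+ < Tl^3+ < Hg^2+ < Au^+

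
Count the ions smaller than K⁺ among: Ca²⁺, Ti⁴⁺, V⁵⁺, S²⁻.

All of these have 18 electrons (isoelectronic). With the same electron cloud, the ion with the most protons pulls it in tightest. Nuclear charges: V⁵⁺ (Z=23), Ti⁴⁺ (Z=22), Ca²⁺ (Z=20), K⁺ (Z=19), S²⁻ (Z=16). Highest Z is smallest.
Placing each against K⁺: smaller — V⁵⁺, Ti⁴⁺, Ca²⁺; larger — S²⁻. Count: 3.

3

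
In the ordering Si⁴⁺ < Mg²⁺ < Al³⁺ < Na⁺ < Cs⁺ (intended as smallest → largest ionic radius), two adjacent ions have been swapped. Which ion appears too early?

Mg²⁺

The pair Mg²⁺, Al³⁺ is the wrong way round — Al³⁺ and Mg²⁺ share 10 electrons; the higher nuclear charge on Al (Z=13) contracts it more, so Al³⁺ < Mg²⁺. All other adjacent pairs agree with periodic trends, so Mg²⁺ is the misplaced ion.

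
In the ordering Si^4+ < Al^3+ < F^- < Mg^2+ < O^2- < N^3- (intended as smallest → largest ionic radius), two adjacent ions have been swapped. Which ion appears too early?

F^-

The pair F^-, Mg^2+ is the wrong way round — they are isoelectronic (10 e⁻) and Mg has more protons than F (12 vs 9), making Mg^2+ smaller. All other adjacent pairs agree with periodic trends, so F^- is the misplaced ion.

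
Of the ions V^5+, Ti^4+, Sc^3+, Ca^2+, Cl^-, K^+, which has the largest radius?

All of these have 18 electrons (isoelectronic). With the same electron cloud, the ion with the most protons pulls it in tightest. Nuclear charges: V^5+ (Z=23), Ti^4+ (Z=22), Sc^3+ (Z=21), Ca^2+ (Z=20), K^+ (Z=19), Cl^- (Z=17). Highest Z is smallest.

Cl^-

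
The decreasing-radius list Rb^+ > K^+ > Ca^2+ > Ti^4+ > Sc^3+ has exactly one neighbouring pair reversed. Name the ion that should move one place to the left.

Sc^3+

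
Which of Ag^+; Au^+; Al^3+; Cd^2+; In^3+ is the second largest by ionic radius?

First list Z and electron count for each: Al^3+ has 10 e⁻ (Z=13), In^3+ has 46 e⁻ (Z=49), Cd^2+ has 46 e⁻ (Z=48), Ag^+ has 46 e⁻ (Z=47), Au^+ has 78 e⁻ (Z=79). Al^3+ < In^3+ (same group, period 3 vs 5); In^3+ < Cd^2+ (both 46 e⁻, Z=49>48); Cd^2+ < Ag^+ (isoelectronic, higher Z=48 is smaller); Ag^+ < Au^+ (same group, 1 shell fewer).
That gives Al^3+ < In^3+ < Cd^2+ < Ag^+ < Au^+. From the largest end, number 2 is Ag^+.

Ag^+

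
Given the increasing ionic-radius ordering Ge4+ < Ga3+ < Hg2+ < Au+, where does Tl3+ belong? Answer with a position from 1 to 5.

3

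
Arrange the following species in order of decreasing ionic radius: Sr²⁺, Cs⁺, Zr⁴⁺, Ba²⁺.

Cs⁺ > Ba²⁺ > Sr²⁺ > Zr⁴⁺

Tabulating Z and e⁻: Zr⁴⁺ has 36 e⁻ (Z=40), Sr²⁺ has 36 e⁻ (Z=38), Ba²⁺ has 54 e⁻ (Z=56), Cs⁺ has 54 e⁻ (Z=55). Zr⁴⁺ < Sr²⁺ (both 36 e⁻, Z=40>38); Sr²⁺ < Ba²⁺ (same group, period 5 vs 6); Ba²⁺ < Cs⁺ (both 54 e⁻, Z=56>55).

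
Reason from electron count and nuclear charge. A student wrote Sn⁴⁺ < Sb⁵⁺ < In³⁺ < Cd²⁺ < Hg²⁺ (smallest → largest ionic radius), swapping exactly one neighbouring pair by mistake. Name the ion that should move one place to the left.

Compare adjacent ions: Sb⁵⁺ and Sn⁴⁺ share 46 electrons; the higher nuclear charge on Sb (Z=51) contracts it more, so Sb⁵⁺ < Sn⁴⁺ — yet in this increasing list Sn⁴⁺ sits before Sb⁵⁺. Nothing else is reversed, so Sb⁵⁺ should move one place to the left.

Sb⁵⁺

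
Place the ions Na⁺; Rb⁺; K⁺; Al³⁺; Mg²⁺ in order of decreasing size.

Rb⁺ > K⁺ > Na⁺ > Mg²⁺ > Al³⁺

First list Z and electron count for each: Al³⁺ has 10 e⁻ (Z=13), Mg²⁺ has 10 e⁻ (Z=12), Na⁺ has 10 e⁻ (Z=11), K⁺ has 18 e⁻ (Z=19), Rb⁺ has 36 e⁻ (Z=37). Al³⁺ < Mg²⁺ (both 10 e⁻, Z=13>12); Mg²⁺ < Na⁺ (isoelectronic, higher Z=12 is smaller); Na⁺ < K⁺ (same group, period 3 vs 4); K⁺ < Rb⁺ (same group, 1 shell fewer).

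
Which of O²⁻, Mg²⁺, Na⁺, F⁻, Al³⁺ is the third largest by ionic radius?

These species are isoelectronic with 10 electrons. The only difference is the number of protons: Al³⁺ (Z=13), Mg²⁺ (Z=12), Na⁺ (Z=11), F⁻ (Z=9), O²⁻ (Z=8). The strongest nuclear pull (Al³⁺) gives the smallest ion.
Ordering: Al³⁺ < Mg²⁺ < Na⁺ < F⁻ < O²⁻. The third largest is Na⁺.

Na⁺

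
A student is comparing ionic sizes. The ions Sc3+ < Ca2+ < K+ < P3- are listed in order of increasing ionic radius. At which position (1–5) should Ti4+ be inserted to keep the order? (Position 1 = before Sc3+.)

Each ion has 18 electrons. The ranking follows nuclear charge in reverse — greater Z gives a smaller radius. Ti4+ (Z=22), Sc3+ (Z=21), Ca2+ (Z=20), K+ (Z=19), P3- (Z=15).
Putting Ti4+ in gives Ti4+ < Sc3+ < Ca2+ < K+ < P3-; it lands at slot 1.

1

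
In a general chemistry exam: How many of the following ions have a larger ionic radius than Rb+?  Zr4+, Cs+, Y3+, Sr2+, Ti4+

1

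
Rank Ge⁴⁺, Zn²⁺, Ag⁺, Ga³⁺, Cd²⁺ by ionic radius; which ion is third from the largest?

Tabulating Z and e⁻: Ge⁴⁺: 28 e⁻, Z=32, Ga³⁺: 28 e⁻, Z=31, Zn²⁺: 28 e⁻, Z=30, Cd²⁺: 46 e⁻, Z=48, Ag⁺: 46 e⁻, Z=47. Ge⁴⁺ < Ga³⁺ (both 28 e⁻, Z=32>31); Ga³⁺ < Zn²⁺ (both 28 e⁻, Z=31>30); Zn²⁺ < Cd²⁺ (same group, 1 shell fewer); Cd²⁺ < Ag⁺ (both 46 e⁻, Z=48>47).
Ordering: Ge⁴⁺ < Ga³⁺ < Zn²⁺ < Cd²⁺ < Ag⁺. The third largest is Zn²⁺.

Zn²⁺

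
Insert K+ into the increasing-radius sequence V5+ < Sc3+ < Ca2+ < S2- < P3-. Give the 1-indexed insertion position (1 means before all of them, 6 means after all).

All of these have 18 electrons (isoelectronic). With the same electron cloud, the ion with the most protons pulls it in tightest. Nuclear charges: V5+ (Z=23), Sc3+ (Z=21), Ca2+ (Z=20), K+ (Z=19), S2- (Z=16), P3- (Z=15). Highest Z is smallest.
The complete sequence is V5+ < Sc3+ < Ca2+ < K+ < S2- < P3-. K+ sits at position 4.

4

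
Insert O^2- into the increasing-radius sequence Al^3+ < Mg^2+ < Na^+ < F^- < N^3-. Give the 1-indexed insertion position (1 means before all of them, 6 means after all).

These species are isoelectronic with 10 electrons. The only difference is the number of protons: Al^3+ (Z=13), Mg^2+ (Z=12), Na^+ (Z=11), F^- (Z=9), O^2- (Z=8), N^3- (Z=7). The strongest nuclear pull (Al^3+) gives the smallest ion.
The complete sequence is Al^3+ < Mg^2+ < Na^+ < F^- < O^2- < N^3-. O^2- sits at position 5.

5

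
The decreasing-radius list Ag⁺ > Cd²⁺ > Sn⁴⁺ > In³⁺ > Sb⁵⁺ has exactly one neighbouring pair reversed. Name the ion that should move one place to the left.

Check each adjacent pair. Sn⁴⁺ and In³⁺ are reversed: they are isoelectronic (46 e⁻) and Sn has more protons than In (50 vs 49), making Sn⁴⁺ smaller. No other neighbouring pair contradicts the periodic trends, so In³⁺ is the ion listed too late.

In³⁺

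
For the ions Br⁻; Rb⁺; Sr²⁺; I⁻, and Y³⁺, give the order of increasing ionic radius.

Y³⁺ < Sr²⁺ < Rb⁺ < Br⁻ < I⁻

Tabulating Z and e⁻: Y³⁺: 36 e⁻, Z=39, Sr²⁺: 36 e⁻, Z=38, Rb⁺: 36 e⁻, Z=37, Br⁻: 36 e⁻, Z=35, I⁻: 54 e⁻, Z=53. Y³⁺ < Sr²⁺ (both 36 e⁻, Z=39>38); Sr²⁺ < Rb⁺ (isoelectronic, higher Z=38 is smaller); Rb⁺ < Br⁻ (both 36 e⁻, Z=37>35); Br⁻ < I⁻ (same group, period 4 vs 5).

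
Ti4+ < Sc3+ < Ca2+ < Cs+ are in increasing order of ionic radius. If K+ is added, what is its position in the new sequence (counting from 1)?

4

Tabulating Z and e⁻: Ti4+: 18 e⁻, Z=22, Sc3+: 18 e⁻, Z=21, Ca2+: 18 e⁻, Z=20, K+: 18 e⁻, Z=19, Cs+: 54 e⁻, Z=55. Ti4+ < Sc3+ (both 18 e⁻, Z=22>21); Sc3+ < Ca2+ (both 18 e⁻, Z=21>20); Ca2+ < K+ (isoelectronic, higher Z=20 is smaller); K+ < Cs+ (same group, period 4 vs 6).
With K+ included the full order is Ti4+ < Sc3+ < Ca2+ < K+ < Cs+, so it takes position 4.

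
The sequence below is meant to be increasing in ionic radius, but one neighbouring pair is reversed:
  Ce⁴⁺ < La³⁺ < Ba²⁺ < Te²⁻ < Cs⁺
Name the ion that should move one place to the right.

Te²⁻

The pair Te²⁻, Cs⁺ is the wrong way round — both have 54 electrons but Z(Cs)=55 > Z(Te)=52, so Cs⁺ should be the smaller of the two. All other adjacent pairs agree with periodic trends, so Te²⁻ is the misplaced ion.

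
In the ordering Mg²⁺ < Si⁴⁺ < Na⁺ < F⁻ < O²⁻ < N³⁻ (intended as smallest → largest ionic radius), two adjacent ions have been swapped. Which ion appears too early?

Mg²⁺

Compare adjacent ions: Si⁴⁺ and Mg²⁺ share 10 electrons; the higher nuclear charge on Si (Z=14) contracts it more, so Si⁴⁺ < Mg²⁺ — yet in this increasing list Mg²⁺ sits before Si⁴⁺. Nothing else is reversed, so Mg²⁺ should move one place to the right.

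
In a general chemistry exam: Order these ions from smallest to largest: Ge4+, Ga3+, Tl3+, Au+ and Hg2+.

Ge4+ < Ga3+ < Tl3+ < Hg2+ < Au+

Ge4+: 28 e⁻, Z=32, Ga3+: 28 e⁻, Z=31, Tl3+: 78 e⁻, Z=81, Hg2+: 78 e⁻, Z=80, Au+: 78 e⁻, Z=79. Ge4+ < Ga3+ (both 28 e⁻, Z=32>31); Ga3+ < Tl3+ (same group, 2 shells fewer); Tl3+ < Hg2+ (both 78 e⁻, Z=81>80); Hg2+ < Au+ (isoelectronic, higher Z=80 is smaller).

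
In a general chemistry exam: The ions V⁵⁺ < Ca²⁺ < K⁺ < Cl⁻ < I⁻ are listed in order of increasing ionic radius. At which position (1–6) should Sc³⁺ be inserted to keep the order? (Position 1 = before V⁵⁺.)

2

Electron counts and nuclear charges: V⁵⁺ has 18 e⁻ (Z=23), Sc³⁺ has 18 e⁻ (Z=21), Ca²⁺ has 18 e⁻ (Z=20), K⁺ has 18 e⁻ (Z=19), Cl⁻ has 18 e⁻ (Z=17), I⁻ has 54 e⁻ (Z=53). V⁵⁺ < Sc³⁺ (both 18 e⁻, Z=23>21); Sc³⁺ < Ca²⁺ (isoelectronic, higher Z=21 is smaller); Ca²⁺ < K⁺ (both 18 e⁻, Z=20>19); K⁺ < Cl⁻ (both 18 e⁻, Z=19>17); Cl⁻ < I⁻ (same group, 2 shells fewer).
Putting Sc³⁺ in gives V⁵⁺ < Sc³⁺ < Ca²⁺ < K⁺ < Cl⁻ < I⁻; it lands at slot 2.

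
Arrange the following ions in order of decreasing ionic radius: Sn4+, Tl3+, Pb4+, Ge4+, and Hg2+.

Hg2+ > Tl3+ > Pb4+ > Sn4+ > Ge4+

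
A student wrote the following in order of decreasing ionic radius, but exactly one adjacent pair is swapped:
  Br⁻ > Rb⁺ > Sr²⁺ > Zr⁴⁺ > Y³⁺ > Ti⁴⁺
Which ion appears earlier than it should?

Scanning neighbour by neighbour, only Zr⁴⁺/Y³⁺ violates a trend: they are isoelectronic (36 e⁻) and Zr has more protons than Y (40 vs 39), making Zr⁴⁺ smaller. That makes Zr⁴⁺ the one sitting a position early relative to where it belongs.

Zr⁴⁺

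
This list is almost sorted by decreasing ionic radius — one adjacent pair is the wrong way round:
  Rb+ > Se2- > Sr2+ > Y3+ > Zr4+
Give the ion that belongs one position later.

Rb+

Compare adjacent ions: Rb+ and Se2- share 36 electrons; the higher nuclear charge on Rb (Z=37) contracts it more, so Rb+ < Se2- — yet in this decreasing list Rb+ sits before Se2-. Nothing else is reversed, so Rb+ should move one place to the right.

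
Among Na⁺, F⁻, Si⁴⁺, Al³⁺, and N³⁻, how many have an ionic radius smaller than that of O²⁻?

4

All of these have 10 electrons (isoelectronic). With the same electron cloud, the ion with the most protons pulls it in tightest. Nuclear charges: Si⁴⁺ (Z=14), Al³⁺ (Z=13), Na⁺ (Z=11), F⁻ (Z=9), O²⁻ (Z=8), N³⁻ (Z=7). Highest Z is smallest.
Ordering all of them (including O²⁻) by radius gives Si⁴⁺ < Al³⁺ < Na⁺ < F⁻ < O²⁻ < N³⁻. Count: 4.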